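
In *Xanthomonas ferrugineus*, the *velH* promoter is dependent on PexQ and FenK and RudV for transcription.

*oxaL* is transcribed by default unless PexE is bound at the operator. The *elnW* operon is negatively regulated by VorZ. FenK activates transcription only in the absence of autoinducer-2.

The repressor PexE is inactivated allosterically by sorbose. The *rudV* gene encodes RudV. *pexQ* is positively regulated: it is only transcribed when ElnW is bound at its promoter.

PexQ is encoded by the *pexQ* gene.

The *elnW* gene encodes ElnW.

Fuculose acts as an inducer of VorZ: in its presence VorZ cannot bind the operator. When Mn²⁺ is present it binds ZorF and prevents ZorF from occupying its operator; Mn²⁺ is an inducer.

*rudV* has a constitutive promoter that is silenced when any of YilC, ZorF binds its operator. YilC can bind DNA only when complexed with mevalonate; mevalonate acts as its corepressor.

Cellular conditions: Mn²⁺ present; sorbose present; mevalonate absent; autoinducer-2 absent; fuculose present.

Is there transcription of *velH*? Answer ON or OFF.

ON

Fuculose is present, so VorZ is inactive.
With no repressor bound, *elnW* is transcribed.
So ElnW is produced and active.
No repressor is bound and ElnW is active, so *pexQ* is transcribed.
So PexQ is produced and active.
Autoinducer-2 is absent, so FenK is active.
Mevalonate is absent, so YilC is inactive.
Mn²⁺ is present, so ZorF is inactive.
With no repressor bound, *rudV* is transcribed.
So RudV is produced and active.
No repressor is bound and PexQ and FenK and RudV are active, so *velH* is transcribed.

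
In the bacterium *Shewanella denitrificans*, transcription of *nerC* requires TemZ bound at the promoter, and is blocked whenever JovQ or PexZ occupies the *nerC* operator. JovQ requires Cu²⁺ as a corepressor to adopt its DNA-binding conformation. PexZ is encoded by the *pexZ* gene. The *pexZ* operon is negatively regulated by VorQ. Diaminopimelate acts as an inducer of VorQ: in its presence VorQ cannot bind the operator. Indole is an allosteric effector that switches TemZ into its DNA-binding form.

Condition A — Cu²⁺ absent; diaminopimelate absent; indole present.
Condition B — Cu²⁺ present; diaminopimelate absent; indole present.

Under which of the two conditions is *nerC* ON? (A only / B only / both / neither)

Condition A:
Cu²⁺ is absent, so JovQ is inactive.
Diaminopimelate is absent, so VorQ is active.
With repressor VorQ bound, *pexZ* is not transcribed.
So PexZ is not produced.
Indole is present, so TemZ is active.
No repressor is bound and TemZ is active, so *nerC* is transcribed.
→ *nerC* is ON in A.
Condition B:
Cu²⁺ is present, so JovQ is active.
Diaminopimelate is absent, so VorQ is active.
With repressor VorQ bound, *pexZ* is not transcribed.
So PexZ is not produced.
Indole is present, so TemZ is active.
With repressor JovQ bound, *nerC* is not transcribed.
→ *nerC* is OFF in B.

A only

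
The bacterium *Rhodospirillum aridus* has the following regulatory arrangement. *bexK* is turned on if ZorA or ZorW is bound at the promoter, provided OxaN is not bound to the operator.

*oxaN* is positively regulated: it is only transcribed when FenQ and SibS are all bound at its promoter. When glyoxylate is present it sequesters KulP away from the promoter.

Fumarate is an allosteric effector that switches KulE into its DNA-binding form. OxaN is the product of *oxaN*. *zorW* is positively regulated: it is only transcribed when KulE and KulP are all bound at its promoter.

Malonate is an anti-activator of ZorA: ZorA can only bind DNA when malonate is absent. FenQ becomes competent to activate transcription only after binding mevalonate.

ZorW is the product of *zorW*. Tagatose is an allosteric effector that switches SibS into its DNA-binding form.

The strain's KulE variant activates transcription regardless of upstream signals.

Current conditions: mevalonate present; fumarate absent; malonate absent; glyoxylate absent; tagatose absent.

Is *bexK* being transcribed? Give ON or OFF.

ON

Malonate is absent, so ZorA is active.
Mevalonate is present, so FenQ is active.
Tagatose is absent, so SibS is inactive.
Required activator SibS is absent, so *oxaN* is not transcribed.
So OxaN is not produced.
KulE is constitutively active in this strain.
Glyoxylate is absent, so KulP is active.
No repressor is bound and KulE and KulP are active, so *zorW* is transcribed.
So ZorW is produced and active.
Activator ZorA is present, so *bexK* is transcribed.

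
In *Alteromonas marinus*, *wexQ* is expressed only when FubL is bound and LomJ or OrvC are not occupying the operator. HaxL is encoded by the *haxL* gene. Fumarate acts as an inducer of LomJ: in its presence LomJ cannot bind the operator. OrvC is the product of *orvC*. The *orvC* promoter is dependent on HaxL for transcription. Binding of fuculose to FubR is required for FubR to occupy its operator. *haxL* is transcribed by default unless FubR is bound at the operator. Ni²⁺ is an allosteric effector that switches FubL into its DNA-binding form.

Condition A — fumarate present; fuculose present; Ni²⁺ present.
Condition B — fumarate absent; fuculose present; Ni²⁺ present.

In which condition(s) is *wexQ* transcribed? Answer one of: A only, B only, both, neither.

A only

Condition A:
Fumarate is present, so LomJ is inactive.
Fuculose is present, so FubR is active.
With repressor FubR bound, *haxL* is not transcribed.
So HaxL is not produced.
Required activator HaxL is absent, so *orvC* is not transcribed.
So OrvC is not produced.
Ni²⁺ is present, so FubL is active.
No repressor is bound and FubL is active, so *wexQ* is transcribed.
→ *wexQ* is ON in A.
Condition B:
Fumarate is absent, so LomJ is active.
Fuculose is present, so FubR is active.
With repressor FubR bound, *haxL* is not transcribed.
So HaxL is not produced.
Required activator HaxL is absent, so *orvC* is not transcribed.
So OrvC is not produced.
Ni²⁺ is present, so FubL is active.
With repressor LomJ bound, *wexQ* is not transcribed.
→ *wexQ* is OFF in B.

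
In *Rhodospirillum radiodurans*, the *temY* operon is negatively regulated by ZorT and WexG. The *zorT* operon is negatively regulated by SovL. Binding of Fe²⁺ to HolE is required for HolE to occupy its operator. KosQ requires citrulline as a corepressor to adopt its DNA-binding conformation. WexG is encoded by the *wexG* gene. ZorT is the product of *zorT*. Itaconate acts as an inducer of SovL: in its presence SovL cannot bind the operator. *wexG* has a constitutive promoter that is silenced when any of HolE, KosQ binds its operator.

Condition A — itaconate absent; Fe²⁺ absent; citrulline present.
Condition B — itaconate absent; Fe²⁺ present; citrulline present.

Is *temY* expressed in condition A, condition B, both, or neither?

Condition A:
Itaconate is absent, so SovL is active.
With repressor SovL bound, *zorT* is not transcribed.
So ZorT is not produced.
Fe²⁺ is absent, so HolE is inactive.
Citrulline is present, so KosQ is active.
With repressor KosQ bound, *wexG* is not transcribed.
So WexG is not produced.
With no repressor bound, *temY* is transcribed.
→ *temY* is ON in A.
Condition B:
Itaconate is absent, so SovL is active.
With repressor SovL bound, *zorT* is not transcribed.
So ZorT is not produced.
Fe²⁺ is present, so HolE is active.
Citrulline is present, so KosQ is active.
With repressor HolE bound, *wexG* is not transcribed.
So WexG is not produced.
With no repressor bound, *temY* is transcribed.
→ *temY* is ON in B.

both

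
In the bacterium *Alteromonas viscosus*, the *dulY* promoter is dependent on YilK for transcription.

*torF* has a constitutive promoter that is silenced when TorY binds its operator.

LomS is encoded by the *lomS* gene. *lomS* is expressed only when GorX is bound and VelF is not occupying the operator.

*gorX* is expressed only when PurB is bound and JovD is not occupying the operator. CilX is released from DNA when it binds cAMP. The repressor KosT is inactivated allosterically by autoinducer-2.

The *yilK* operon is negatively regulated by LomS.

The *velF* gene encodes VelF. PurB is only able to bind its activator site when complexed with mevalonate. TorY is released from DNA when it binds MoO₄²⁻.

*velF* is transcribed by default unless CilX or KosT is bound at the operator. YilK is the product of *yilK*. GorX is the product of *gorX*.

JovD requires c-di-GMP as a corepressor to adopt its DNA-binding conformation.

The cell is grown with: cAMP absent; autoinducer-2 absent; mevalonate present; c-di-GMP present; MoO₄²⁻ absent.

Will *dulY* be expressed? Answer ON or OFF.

c-di-GMP is present, so JovD is active.
Mevalonate is present, so PurB is active.
With repressor JovD bound, *gorX* is not transcribed.
So GorX is not produced.
cAMP is absent, so CilX is active.
Autoinducer-2 is absent, so KosT is active.
With repressor CilX bound, *velF* is not transcribed.
So VelF is not produced.
Required activator GorX is absent, so *lomS* is not transcribed.
So LomS is not produced.
With no repressor bound, *yilK* is transcribed.
So YilK is produced and active.
No repressor is bound and YilK is active, so *dulY* is transcribed.

ON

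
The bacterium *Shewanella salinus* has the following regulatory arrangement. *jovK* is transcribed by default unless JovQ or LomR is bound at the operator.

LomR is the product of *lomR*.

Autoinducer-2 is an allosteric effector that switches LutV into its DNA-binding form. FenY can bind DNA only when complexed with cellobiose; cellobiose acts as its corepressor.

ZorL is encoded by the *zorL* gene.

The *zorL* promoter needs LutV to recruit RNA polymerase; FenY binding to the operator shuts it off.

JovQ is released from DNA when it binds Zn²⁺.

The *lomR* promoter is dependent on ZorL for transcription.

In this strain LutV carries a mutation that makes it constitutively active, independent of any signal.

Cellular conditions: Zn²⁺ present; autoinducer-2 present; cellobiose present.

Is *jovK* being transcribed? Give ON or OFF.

Zn²⁺ is present, so JovQ is inactive.
Cellobiose is present, so FenY is active.
LutV is constitutively active in this strain.
With repressor FenY bound, *zorL* is not transcribed.
So ZorL is not produced.
Required activator ZorL is absent, so *lomR* is not transcribed.
So LomR is not produced.
With no repressor bound, *jovK* is transcribed.

ON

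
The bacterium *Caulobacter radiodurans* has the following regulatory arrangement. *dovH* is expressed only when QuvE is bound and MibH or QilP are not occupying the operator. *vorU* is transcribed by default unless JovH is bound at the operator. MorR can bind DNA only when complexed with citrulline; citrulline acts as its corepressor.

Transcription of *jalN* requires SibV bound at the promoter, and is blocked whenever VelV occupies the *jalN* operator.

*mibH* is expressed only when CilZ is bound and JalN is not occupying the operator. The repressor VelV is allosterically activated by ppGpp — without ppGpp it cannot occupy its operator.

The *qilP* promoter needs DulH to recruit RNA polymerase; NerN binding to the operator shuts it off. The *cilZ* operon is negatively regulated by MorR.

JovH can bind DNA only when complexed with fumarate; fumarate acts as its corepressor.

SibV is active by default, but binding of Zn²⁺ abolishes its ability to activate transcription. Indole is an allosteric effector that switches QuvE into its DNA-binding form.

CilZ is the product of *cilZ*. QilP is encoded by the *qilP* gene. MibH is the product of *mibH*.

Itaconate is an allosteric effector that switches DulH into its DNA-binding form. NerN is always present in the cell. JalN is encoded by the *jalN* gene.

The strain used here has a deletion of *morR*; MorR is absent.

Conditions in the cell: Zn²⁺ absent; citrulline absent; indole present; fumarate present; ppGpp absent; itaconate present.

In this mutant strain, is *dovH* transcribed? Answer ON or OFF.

MorR is non-functional in this strain, so it has no effect.
With no repressor bound, *cilZ* is transcribed.
So CilZ is produced and active.
ppGpp is absent, so VelV is inactive.
Zn²⁺ is absent, so SibV is active.
No repressor is bound and SibV is active, so *jalN* is transcribed.
So JalN is produced and active.
With repressor JalN bound, *mibH* is not transcribed.
So MibH is not produced.
NerN is produced constitutively and is active.
Itaconate is present, so DulH is active.
With repressor NerN bound, *qilP* is not transcribed.
So QilP is not produced.
Indole is present, so QuvE is active.
No repressor is bound and QuvE is active, so *dovH* is transcribed.

ON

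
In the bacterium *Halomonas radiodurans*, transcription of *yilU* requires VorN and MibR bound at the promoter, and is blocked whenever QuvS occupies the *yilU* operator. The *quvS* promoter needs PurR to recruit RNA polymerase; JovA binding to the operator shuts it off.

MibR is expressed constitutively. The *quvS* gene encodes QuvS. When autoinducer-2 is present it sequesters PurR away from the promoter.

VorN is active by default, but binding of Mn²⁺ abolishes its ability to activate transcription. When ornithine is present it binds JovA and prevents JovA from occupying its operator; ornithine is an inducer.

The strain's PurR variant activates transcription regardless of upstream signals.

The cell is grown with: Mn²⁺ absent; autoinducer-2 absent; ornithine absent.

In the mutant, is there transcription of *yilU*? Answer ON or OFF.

ON

PurR is constitutively active in this strain.
Ornithine is absent, so JovA is active.
With repressor JovA bound, *quvS* is not transcribed.
So QuvS is not produced.
Mn²⁺ is absent, so VorN is active.
MibR is produced constitutively and is active.
No repressor is bound and VorN and MibR are active, so *yilU* is transcribed.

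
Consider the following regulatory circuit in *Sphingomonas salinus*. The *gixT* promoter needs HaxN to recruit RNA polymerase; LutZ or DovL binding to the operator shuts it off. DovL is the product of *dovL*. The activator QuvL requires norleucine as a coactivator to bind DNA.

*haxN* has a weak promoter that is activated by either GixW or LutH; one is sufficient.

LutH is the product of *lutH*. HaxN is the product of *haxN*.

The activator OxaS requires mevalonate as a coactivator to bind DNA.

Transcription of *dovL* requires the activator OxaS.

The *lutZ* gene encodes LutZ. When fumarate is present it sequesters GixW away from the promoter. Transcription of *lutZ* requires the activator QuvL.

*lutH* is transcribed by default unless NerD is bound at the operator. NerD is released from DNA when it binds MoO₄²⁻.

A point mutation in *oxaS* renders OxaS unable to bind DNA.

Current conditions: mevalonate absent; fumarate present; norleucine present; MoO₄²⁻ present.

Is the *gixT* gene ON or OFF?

Norleucine is present, so QuvL is active.
No repressor is bound and QuvL is active, so *lutZ* is transcribed.
So LutZ is produced and active.
Fumarate is present, so GixW is inactive.
MoO₄²⁻ is present, so NerD is inactive.
With no repressor bound, *lutH* is transcribed.
So LutH is produced and active.
Activator LutH is present, so *haxN* is transcribed.
So HaxN is produced and active.
OxaS is non-functional in this strain, so it has no effect.
Required activator OxaS is absent, so *dovL* is not transcribed.
So DovL is not produced.
With repressor LutZ bound, *gixT* is not transcribed.

OFF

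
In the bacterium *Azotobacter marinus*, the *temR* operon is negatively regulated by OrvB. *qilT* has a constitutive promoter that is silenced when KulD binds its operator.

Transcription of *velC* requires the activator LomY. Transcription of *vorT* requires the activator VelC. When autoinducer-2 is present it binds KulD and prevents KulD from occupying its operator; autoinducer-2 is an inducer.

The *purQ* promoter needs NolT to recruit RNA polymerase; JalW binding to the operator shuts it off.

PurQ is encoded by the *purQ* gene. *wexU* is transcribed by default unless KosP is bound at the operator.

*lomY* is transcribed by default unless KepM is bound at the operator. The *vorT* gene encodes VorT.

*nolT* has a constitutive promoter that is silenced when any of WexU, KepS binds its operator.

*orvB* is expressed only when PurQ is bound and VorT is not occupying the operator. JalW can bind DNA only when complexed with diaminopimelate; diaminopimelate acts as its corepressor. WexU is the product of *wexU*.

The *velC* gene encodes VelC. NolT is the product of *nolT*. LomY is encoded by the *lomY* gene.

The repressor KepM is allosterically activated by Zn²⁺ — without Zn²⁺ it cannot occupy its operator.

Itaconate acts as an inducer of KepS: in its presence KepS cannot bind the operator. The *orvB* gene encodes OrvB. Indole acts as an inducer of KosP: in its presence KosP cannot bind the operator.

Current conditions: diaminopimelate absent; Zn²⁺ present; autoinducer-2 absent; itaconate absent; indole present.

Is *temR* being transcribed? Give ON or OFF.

ON

Indole is present, so KosP is inactive.
With no repressor bound, *wexU* is transcribed.
So WexU is produced and active.
Itaconate is absent, so KepS is active.
With repressor WexU bound, *nolT* is not transcribed.
So NolT is not produced.
Diaminopimelate is absent, so JalW is inactive.
Required activator NolT is absent, so *purQ* is not transcribed.
So PurQ is not produced.
Zn²⁺ is present, so KepM is active.
With repressor KepM bound, *lomY* is not transcribed.
So LomY is not produced.
Required activator LomY is absent, so *velC* is not transcribed.
So VelC is not produced.
Required activator VelC is absent, so *vorT* is not transcribed.
So VorT is not produced.
Required activator PurQ is absent, so *orvB* is not transcribed.
So OrvB is not produced.
With no repressor bound, *temR* is transcribed.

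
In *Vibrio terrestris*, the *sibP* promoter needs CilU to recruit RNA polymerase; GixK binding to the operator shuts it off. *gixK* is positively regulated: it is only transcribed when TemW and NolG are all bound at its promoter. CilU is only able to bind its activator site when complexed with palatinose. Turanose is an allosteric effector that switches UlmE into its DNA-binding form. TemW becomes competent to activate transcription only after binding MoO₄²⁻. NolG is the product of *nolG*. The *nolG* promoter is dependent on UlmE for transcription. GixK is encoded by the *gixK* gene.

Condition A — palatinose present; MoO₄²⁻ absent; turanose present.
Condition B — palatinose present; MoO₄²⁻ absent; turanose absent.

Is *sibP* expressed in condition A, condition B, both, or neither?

Condition A:
Palatinose is present, so CilU is active.
MoO₄²⁻ is absent, so TemW is inactive.
Turanose is present, so UlmE is active.
No repressor is bound and UlmE is active, so *nolG* is transcribed.
So NolG is produced and active.
Required activator TemW is absent, so *gixK* is not transcribed.
So GixK is not produced.
No repressor is bound and CilU is active, so *sibP* is transcribed.
→ *sibP* is ON in A.
Condition B:
Palatinose is present, so CilU is active.
MoO₄²⁻ is absent, so TemW is inactive.
Turanose is absent, so UlmE is inactive.
Required activator UlmE is absent, so *nolG* is not transcribed.
So NolG is not produced.
Required activator TemW is absent, so *gixK* is not transcribed.
So GixK is not produced.
No repressor is bound and CilU is active, so *sibP* is transcribed.
→ *sibP* is ON in B.

both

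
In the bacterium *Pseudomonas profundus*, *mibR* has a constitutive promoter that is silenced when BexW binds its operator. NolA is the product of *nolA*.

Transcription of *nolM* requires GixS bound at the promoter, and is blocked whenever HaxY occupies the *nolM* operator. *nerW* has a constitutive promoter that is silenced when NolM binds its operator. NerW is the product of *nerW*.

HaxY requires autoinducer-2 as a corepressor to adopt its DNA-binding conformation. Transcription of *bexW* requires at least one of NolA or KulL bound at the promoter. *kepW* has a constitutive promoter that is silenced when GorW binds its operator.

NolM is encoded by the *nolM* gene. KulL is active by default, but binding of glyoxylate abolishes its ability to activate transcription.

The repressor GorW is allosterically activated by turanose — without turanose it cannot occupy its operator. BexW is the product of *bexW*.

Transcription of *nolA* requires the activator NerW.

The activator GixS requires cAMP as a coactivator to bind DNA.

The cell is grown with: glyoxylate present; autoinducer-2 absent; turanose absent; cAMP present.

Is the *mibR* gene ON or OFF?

Autoinducer-2 is absent, so HaxY is inactive.
cAMP is present, so GixS is active.
No repressor is bound and GixS is active, so *nolM* is transcribed.
So NolM is produced and active.
With repressor NolM bound, *nerW* is not transcribed.
So NerW is not produced.
Required activator NerW is absent, so *nolA* is not transcribed.
So NolA is not produced.
Glyoxylate is present, so KulL is inactive.
No activator is available at the *bexW* promoter, so *bexW* is not transcribed.
So BexW is not produced.
With no repressor bound, *mibR* is transcribed.

ON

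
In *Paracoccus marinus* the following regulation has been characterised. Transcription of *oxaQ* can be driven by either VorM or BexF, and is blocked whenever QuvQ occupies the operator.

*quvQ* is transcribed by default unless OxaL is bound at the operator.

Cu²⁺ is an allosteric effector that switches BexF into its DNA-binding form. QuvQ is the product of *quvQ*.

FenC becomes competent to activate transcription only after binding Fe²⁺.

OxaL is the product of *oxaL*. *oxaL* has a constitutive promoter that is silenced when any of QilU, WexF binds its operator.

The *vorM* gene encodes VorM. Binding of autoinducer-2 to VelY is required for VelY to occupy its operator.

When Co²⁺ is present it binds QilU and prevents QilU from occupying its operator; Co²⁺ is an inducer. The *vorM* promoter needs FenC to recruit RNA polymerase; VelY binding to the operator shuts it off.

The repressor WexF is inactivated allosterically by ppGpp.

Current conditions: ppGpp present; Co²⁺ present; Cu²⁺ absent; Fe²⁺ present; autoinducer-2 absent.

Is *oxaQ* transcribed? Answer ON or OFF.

ON

Co²⁺ is present, so QilU is inactive.
ppGpp is present, so WexF is inactive.
With no repressor bound, *oxaL* is transcribed.
So OxaL is produced and active.
With repressor OxaL bound, *quvQ* is not transcribed.
So QuvQ is not produced.
Fe²⁺ is present, so FenC is active.
Autoinducer-2 is absent, so VelY is inactive.
No repressor is bound and FenC is active, so *vorM* is transcribed.
So VorM is produced and active.
Cu²⁺ is absent, so BexF is inactive.
Activator VorM is present, so *oxaQ* is transcribed.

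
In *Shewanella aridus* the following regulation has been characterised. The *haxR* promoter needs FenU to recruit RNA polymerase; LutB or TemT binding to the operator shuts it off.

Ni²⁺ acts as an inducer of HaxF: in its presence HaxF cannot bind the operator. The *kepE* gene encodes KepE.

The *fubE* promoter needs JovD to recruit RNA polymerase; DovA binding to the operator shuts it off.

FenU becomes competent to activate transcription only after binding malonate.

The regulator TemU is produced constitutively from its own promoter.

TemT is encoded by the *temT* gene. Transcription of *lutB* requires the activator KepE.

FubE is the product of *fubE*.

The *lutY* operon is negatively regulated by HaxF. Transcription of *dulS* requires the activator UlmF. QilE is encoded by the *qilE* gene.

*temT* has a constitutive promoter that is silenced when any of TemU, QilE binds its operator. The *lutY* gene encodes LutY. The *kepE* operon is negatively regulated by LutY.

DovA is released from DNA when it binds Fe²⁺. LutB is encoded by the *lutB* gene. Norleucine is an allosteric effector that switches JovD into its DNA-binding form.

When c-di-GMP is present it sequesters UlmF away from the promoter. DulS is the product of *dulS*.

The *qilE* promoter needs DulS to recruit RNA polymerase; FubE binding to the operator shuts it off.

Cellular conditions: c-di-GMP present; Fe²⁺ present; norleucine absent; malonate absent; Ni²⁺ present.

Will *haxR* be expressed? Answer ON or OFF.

OFF

Ni²⁺ is present, so HaxF is inactive.
With no repressor bound, *lutY* is transcribed.
So LutY is produced and active.
With repressor LutY bound, *kepE* is not transcribed.
So KepE is not produced.
Required activator KepE is absent, so *lutB* is not transcribed.
So LutB is not produced.
TemU is produced constitutively and is active.
Fe²⁺ is present, so DovA is inactive.
Norleucine is absent, so JovD is inactive.
Required activator JovD is absent, so *fubE* is not transcribed.
So FubE is not produced.
c-di-GMP is present, so UlmF is inactive.
Required activator UlmF is absent, so *dulS* is not transcribed.
So DulS is not produced.
Required activator DulS is absent, so *qilE* is not transcribed.
So QilE is not produced.
With repressor TemU bound, *temT* is not transcribed.
So TemT is not produced.
Malonate is absent, so FenU is inactive.
Required activator FenU is absent, so *haxR* is not transcribed.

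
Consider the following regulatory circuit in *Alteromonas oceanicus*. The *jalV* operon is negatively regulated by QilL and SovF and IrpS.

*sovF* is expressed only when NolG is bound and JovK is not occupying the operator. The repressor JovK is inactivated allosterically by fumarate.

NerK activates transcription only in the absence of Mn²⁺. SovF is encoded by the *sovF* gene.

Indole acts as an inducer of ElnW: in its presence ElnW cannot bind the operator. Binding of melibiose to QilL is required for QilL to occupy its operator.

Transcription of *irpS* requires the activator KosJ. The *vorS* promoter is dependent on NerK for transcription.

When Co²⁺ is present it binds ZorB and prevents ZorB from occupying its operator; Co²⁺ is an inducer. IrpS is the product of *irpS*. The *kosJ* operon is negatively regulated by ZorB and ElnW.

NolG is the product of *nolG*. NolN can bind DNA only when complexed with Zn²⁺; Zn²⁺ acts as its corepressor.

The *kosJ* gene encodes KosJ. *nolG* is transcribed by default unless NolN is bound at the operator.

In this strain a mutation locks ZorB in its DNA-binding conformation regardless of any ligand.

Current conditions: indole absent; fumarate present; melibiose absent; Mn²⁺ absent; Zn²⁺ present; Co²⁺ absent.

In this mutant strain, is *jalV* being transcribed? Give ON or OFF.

Melibiose is absent, so QilL is inactive.
Zn²⁺ is present, so NolN is active.
With repressor NolN bound, *nolG* is not transcribed.
So NolG is not produced.
Fumarate is present, so JovK is inactive.
Required activator NolG is absent, so *sovF* is not transcribed.
So SovF is not produced.
ZorB is constitutively active in this strain.
Indole is absent, so ElnW is active.
With repressor ZorB bound, *kosJ* is not transcribed.
So KosJ is not produced.
Required activator KosJ is absent, so *irpS* is not transcribed.
So IrpS is not produced.
With no repressor bound, *jalV* is transcribed.

ON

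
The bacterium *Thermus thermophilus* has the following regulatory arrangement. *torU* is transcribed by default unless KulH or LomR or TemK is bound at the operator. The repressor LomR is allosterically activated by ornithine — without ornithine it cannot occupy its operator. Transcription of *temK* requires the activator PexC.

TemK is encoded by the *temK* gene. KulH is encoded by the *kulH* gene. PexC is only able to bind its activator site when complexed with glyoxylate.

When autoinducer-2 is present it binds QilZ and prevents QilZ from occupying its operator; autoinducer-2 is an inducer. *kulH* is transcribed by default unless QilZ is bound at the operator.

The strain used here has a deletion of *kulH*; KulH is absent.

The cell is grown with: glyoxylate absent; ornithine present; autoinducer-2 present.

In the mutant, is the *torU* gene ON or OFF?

KulH is non-functional in this strain, so it has no effect.
Ornithine is present, so LomR is active.
Glyoxylate is absent, so PexC is inactive.
Required activator PexC is absent, so *temK* is not transcribed.
So TemK is not produced.
With repressor LomR bound, *torU* is not transcribed.

OFF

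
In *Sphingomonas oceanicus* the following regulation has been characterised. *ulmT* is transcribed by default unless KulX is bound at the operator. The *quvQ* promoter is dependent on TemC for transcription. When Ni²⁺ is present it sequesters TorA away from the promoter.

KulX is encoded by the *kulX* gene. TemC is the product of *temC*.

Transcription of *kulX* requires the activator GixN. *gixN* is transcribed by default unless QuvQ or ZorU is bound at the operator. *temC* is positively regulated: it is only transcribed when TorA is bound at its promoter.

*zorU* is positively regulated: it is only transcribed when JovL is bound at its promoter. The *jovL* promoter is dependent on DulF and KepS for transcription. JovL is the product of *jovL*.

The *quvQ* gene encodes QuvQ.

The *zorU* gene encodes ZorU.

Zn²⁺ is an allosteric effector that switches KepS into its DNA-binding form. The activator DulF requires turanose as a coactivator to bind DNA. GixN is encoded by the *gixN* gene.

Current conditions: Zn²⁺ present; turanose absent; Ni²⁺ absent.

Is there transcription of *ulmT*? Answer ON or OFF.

Ni²⁺ is absent, so TorA is active.
No repressor is bound and TorA is active, so *temC* is transcribed.
So TemC is produced and active.
No repressor is bound and TemC is active, so *quvQ* is transcribed.
So QuvQ is produced and active.
Turanose is absent, so DulF is inactive.
Zn²⁺ is present, so KepS is active.
Required activator DulF is absent, so *jovL* is not transcribed.
So JovL is not produced.
Required activator JovL is absent, so *zorU* is not transcribed.
So ZorU is not produced.
With repressor QuvQ bound, *gixN* is not transcribed.
So GixN is not produced.
Required activator GixN is absent, so *kulX* is not transcribed.
So KulX is not produced.
With no repressor bound, *ulmT* is transcribed.

ON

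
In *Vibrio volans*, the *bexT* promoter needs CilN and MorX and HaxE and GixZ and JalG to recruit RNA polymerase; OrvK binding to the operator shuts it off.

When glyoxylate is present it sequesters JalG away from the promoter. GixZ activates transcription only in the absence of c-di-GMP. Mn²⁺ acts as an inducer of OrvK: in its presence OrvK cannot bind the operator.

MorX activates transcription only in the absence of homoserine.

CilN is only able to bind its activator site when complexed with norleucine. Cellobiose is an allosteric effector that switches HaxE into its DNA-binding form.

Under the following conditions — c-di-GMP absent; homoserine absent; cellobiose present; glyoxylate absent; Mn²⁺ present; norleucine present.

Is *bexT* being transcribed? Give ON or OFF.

Norleucine is present, so CilN is active.
Homoserine is absent, so MorX is active.
Cellobiose is present, so HaxE is active.
Mn²⁺ is present, so OrvK is inactive.
c-di-GMP is absent, so GixZ is active.
Glyoxylate is absent, so JalG is active.
No repressor is bound and CilN and MorX and HaxE and GixZ and JalG are active, so *bexT* is transcribed.

ON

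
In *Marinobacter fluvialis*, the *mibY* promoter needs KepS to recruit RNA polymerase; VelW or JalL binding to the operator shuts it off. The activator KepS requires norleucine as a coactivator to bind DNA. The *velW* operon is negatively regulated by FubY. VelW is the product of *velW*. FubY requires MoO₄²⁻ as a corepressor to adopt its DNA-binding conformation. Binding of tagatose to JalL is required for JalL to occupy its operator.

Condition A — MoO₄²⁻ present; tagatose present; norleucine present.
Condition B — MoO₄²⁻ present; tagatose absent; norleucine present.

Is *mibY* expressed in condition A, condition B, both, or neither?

B only

Condition A:
MoO₄²⁻ is present, so FubY is active.
With repressor FubY bound, *velW* is not transcribed.
So VelW is not produced.
Tagatose is present, so JalL is active.
Norleucine is present, so KepS is active.
With repressor JalL bound, *mibY* is not transcribed.
→ *mibY* is OFF in A.
Condition B:
MoO₄²⁻ is present, so FubY is active.
With repressor FubY bound, *velW* is not transcribed.
So VelW is not produced.
Tagatose is absent, so JalL is inactive.
Norleucine is present, so KepS is active.
No repressor is bound and KepS is active, so *mibY* is transcribed.
→ *mibY* is ON in B.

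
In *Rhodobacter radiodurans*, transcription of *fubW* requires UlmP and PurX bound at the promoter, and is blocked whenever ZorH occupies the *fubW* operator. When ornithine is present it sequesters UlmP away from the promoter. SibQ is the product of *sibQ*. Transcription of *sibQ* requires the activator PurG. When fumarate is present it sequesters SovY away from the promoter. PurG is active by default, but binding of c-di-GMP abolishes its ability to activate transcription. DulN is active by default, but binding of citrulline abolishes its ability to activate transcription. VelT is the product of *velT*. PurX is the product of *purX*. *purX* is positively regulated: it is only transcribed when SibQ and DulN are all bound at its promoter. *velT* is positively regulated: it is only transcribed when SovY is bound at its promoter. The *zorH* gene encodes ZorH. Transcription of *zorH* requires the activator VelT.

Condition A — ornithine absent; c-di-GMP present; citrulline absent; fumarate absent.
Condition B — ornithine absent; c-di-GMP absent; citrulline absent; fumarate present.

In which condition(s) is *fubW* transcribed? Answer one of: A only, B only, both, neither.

Condition A:
Ornithine is absent, so UlmP is active.
c-di-GMP is present, so PurG is inactive.
Required activator PurG is absent, so *sibQ* is not transcribed.
So SibQ is not produced.
Citrulline is absent, so DulN is active.
Required activator SibQ is absent, so *purX* is not transcribed.
So PurX is not produced.
Fumarate is absent, so SovY is active.
No repressor is bound and SovY is active, so *velT* is transcribed.
So VelT is produced and active.
No repressor is bound and VelT is active, so *zorH* is transcribed.
So ZorH is produced and active.
With repressor ZorH bound, *fubW* is not transcribed.
→ *fubW* is OFF in A.
Condition B:
Ornithine is absent, so UlmP is active.
c-di-GMP is absent, so PurG is active.
No repressor is bound and PurG is active, so *sibQ* is transcribed.
So SibQ is produced and active.
Citrulline is absent, so DulN is active.
No repressor is bound and SibQ and DulN are active, so *purX* is transcribed.
So PurX is produced and active.
Fumarate is present, so SovY is inactive.
Required activator SovY is absent, so *velT* is not transcribed.
So VelT is not produced.
Required activator VelT is absent, so *zorH* is not transcribed.
So ZorH is not produced.
No repressor is bound and UlmP and PurX are active, so *fubW* is transcribed.
→ *fubW* is ON in B.

B only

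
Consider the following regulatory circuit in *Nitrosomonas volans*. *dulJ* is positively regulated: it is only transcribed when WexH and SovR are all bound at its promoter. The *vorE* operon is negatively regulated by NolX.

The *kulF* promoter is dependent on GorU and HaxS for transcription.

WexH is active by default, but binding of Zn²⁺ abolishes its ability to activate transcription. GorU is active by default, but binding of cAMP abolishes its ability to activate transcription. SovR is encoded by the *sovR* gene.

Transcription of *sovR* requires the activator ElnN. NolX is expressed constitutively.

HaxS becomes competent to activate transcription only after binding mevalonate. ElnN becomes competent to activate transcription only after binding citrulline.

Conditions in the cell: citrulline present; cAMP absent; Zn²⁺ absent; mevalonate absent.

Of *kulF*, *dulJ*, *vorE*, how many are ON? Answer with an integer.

1

cAMP is absent, so GorU is active.
Mevalonate is absent, so HaxS is inactive.
Required activator HaxS is absent, so *kulF* is not transcribed.
→ *kulF* is OFF.
Zn²⁺ is absent, so WexH is active.
Citrulline is present, so ElnN is active.
No repressor is bound and ElnN is active, so *sovR* is transcribed.
So SovR is produced and active.
No repressor is bound and WexH and SovR are active, so *dulJ* is transcribed.
→ *dulJ* is ON.
NolX is produced constitutively and is active.
With repressor NolX bound, *vorE* is not transcribed.
→ *vorE* is OFF.
1 of the 3 genes is transcribed.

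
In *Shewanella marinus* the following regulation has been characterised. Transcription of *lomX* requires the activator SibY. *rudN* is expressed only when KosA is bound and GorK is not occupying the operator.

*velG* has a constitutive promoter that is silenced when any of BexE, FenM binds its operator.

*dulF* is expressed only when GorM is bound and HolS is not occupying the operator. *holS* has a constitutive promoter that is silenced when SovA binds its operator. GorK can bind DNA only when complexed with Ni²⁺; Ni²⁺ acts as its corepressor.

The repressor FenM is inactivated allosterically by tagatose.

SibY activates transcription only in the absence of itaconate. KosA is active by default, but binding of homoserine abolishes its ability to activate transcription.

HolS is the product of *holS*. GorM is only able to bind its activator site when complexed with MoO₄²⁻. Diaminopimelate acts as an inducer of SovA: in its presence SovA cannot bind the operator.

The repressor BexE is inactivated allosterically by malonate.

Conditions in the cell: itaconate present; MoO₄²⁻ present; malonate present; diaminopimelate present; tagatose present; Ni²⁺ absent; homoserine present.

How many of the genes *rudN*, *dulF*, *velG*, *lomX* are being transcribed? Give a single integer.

Homoserine is present, so KosA is inactive.
Ni²⁺ is absent, so GorK is inactive.
Required activator KosA is absent, so *rudN* is not transcribed.
→ *rudN* is OFF.
MoO₄²⁻ is present, so GorM is active.
Diaminopimelate is present, so SovA is inactive.
With no repressor bound, *holS* is transcribed.
So HolS is produced and active.
With repressor HolS bound, *dulF* is not transcribed.
→ *dulF* is OFF.
Malonate is present, so BexE is inactive.
Tagatose is present, so FenM is inactive.
With no repressor bound, *velG* is transcribed.
→ *velG* is ON.
Itaconate is present, so SibY is inactive.
Required activator SibY is absent, so *lomX* is not transcribed.
→ *lomX* is OFF.
1 of the 4 genes is transcribed.

1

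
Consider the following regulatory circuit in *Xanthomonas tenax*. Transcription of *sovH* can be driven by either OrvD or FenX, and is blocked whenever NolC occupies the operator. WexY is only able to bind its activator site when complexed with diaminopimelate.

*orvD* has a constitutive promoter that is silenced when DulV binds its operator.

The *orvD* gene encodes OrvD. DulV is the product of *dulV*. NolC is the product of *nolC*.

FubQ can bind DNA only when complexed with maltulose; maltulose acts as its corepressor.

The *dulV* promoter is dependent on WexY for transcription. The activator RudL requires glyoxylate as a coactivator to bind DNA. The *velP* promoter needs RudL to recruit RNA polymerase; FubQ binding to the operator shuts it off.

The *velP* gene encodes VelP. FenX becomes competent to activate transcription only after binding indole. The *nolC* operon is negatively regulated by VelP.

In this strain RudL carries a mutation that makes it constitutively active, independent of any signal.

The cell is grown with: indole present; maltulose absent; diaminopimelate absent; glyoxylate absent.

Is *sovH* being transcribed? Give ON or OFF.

Diaminopimelate is absent, so WexY is inactive.
Required activator WexY is absent, so *dulV* is not transcribed.
So DulV is not produced.
With no repressor bound, *orvD* is transcribed.
So OrvD is produced and active.
Indole is present, so FenX is active.
RudL is constitutively active in this strain.
Maltulose is absent, so FubQ is inactive.
No repressor is bound and RudL is active, so *velP* is transcribed.
So VelP is produced and active.
With repressor VelP bound, *nolC* is not transcribed.
So NolC is not produced.
Activator OrvD is present, so *sovH* is transcribed.

ON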